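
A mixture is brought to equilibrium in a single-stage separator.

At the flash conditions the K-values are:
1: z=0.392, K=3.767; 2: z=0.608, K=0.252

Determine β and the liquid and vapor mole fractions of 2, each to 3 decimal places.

β = 0.304, x_2 = 0.787, y_2 = 0.198

Rachford–Rice: g(β) = Σ zᵢ(Kᵢ−1)/(1+β(Kᵢ−1)) = 0.
Feasibility: ΣzᵢKᵢ = 1.630, Σzᵢ/Kᵢ = 2.517 — both > 1, two phases present.
Iterate (Newton) starting at β = 0.5:
  β = 0.500: g = -0.2714, g' = -1.396 → β = 0.306
  β = 0.306: g = -0.0019, g' = -1.453 → β = 0.304
Converged at β = 0.304.
Compositions from xᵢ = zᵢ/(1+β(Kᵢ−1)), yᵢ = Kᵢxᵢ:
  1: x = 0.213, y = 0.802
  2: x = 0.787, y = 0.198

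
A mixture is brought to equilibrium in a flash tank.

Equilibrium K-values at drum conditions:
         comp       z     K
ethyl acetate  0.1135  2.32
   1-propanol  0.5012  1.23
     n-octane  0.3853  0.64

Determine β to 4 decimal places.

Let β = V/F and solve Σ zᵢ(Kᵢ−1)/(1+β(Kᵢ−1)) = 0.
g(0) = ΣzᵢKᵢ − 1 = 0.1264 and g(1) = 1 − Σzᵢ/Kᵢ = -0.0584, so a root lies in (0, 1).
Iterate (Newton) starting at β = 0.63:
  β = 0.6300: g = 0.00309, g' = -0.1627 → β = 0.6490
Converged at β = 0.6490.

β = 0.6490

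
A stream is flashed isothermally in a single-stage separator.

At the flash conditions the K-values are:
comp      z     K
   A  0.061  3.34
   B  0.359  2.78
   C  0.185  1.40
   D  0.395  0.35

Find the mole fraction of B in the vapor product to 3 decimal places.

Material balance + equilibrium reduce to Σ zᵢ(Kᵢ−1)/(1+β(Kᵢ−1)) = 0.
Feasibility: ΣzᵢKᵢ = 1.599, Σzᵢ/Kᵢ = 1.408 — both > 1, two phases present.
Iterate (Newton) starting at β = 0.52:
  β = 0.520: g = 0.0697, g' = -0.776 → β = 0.610
  β = 0.610: g = -0.0006, g' = -0.795 → β = 0.609
Converged at β = 0.609.
Compositions from xᵢ = zᵢ/(1+β(Kᵢ−1)), yᵢ = Kᵢxᵢ:
  A: x = 0.025, y = 0.084
  B: x = 0.172, y = 0.479
  C: x = 0.149, y = 0.208
  D: x = 0.654, y = 0.229

y_B = 0.479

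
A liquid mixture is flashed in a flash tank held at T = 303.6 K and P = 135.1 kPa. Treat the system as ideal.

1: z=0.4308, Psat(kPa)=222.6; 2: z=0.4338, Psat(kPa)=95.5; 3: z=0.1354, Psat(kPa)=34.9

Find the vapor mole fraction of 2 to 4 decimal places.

y_2 = 0.3236

Raoult's law: Kᵢ = Pᵢˢᵃᵗ/P = Pᵢˢᵃᵗ/135.1.
  K_1 = 222.6/135.1 = 1.647668, K_2 = 95.5/135.1 = 0.706884, K_3 = 34.9/135.1 = 0.258327
Let ψ = V/F and solve Σ zᵢ(Kᵢ−1)/(1+ψ(Kᵢ−1)) = 0.
g(0) = ΣzᵢKᵢ − 1 = 0.0514 and g(1) = 1 − Σzᵢ/Kᵢ = -0.3993, so a root lies in (0, 1).
Newton iteration, ψ⁰ = 0.5:
  ψ = 0.5000: g = -0.09784, g' = -0.3424 → ψ = 0.2143
  ψ = 0.2143: g = -0.01006, g' = -0.2871 → ψ = 0.1792
  ψ = 0.1792: g = -0.00003, g' = -0.2857 → ψ = 0.1791
Converged at ψ = 0.1791.
Compositions from xᵢ = zᵢ/(1+ψ(Kᵢ−1)), yᵢ = Kᵢxᵢ:
  1: x = 0.3860, y = 0.6360
  2: x = 0.4578, y = 0.3236
  3: x = 0.1561, y = 0.0403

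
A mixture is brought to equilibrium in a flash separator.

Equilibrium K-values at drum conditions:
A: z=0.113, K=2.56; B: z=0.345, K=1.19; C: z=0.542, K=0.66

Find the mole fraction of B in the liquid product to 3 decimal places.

x_B = 0.332

Let β = V/F and solve Σ zᵢ(Kᵢ−1)/(1+β(Kᵢ−1)) = 0.
g(0) = ΣzᵢKᵢ − 1 = 0.058 and g(1) = 1 − Σzᵢ/Kᵢ = -0.155, so a root lies in (0, 1).
Newton iteration, β⁰ = 0.5:
  β = 0.500: g = -0.0631, g' = -0.188 → β = 0.164
  β = 0.164: g = 0.0087, g' = -0.256 → β = 0.198
  β = 0.198: g = 0.0002, g' = -0.244 → β = 0.199
Converged at β = 0.199.
Compositions from xᵢ = zᵢ/(1+β(Kᵢ−1)), yᵢ = Kᵢxᵢ:
  A: x = 0.086, y = 0.221
  B: x = 0.332, y = 0.396
  C: x = 0.581, y = 0.384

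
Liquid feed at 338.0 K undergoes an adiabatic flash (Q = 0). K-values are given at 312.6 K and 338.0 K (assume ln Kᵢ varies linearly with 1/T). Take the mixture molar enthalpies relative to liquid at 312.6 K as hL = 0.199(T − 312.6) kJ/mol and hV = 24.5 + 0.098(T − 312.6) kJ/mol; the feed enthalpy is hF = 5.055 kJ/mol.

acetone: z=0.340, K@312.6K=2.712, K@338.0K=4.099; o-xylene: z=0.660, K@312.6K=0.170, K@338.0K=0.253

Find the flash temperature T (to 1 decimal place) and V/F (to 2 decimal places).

Adiabatic flash: solve Rachford–Rice at each trial T, then check hF = ψ·hV(T) + (1−ψ)·hL(T).
  T = 312.6 K: K = (2.712, 0.170), RR gives ψ = 0.024, H_out = 0.591 kJ/mol
  T = 338.0 K: K = (4.099, 0.253), RR gives ψ = 0.242, H_out = 10.367 kJ/mol
  T = 325.3 K: K = (3.361, 0.209), RR gives ψ = 0.150, H_out = 6.017 kJ/mol
  T = 319.0 K: K = (3.028, 0.189), RR gives ψ = 0.094, H_out = 3.512 kJ/mol
  T = 322.1 K: K = (3.189, 0.199), RR gives ψ = 0.123, H_out = 4.782 kJ/mol
  T = 323.7 K: K = (3.275, 0.204), RR gives ψ = 0.137, H_out = 5.409 kJ/mol
Linear interpolation between T = 322.1 (H_out = 4.782) and T = 323.7 (H_out = 5.409) on hF = 5.055 gives T ≈ 322.8 K, at which ψ = 0.13.

T = 322.8 K, V/F = 0.13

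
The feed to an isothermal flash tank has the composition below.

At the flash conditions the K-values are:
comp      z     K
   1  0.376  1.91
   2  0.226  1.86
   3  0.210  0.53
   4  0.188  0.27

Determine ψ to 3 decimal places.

Material balance + equilibrium reduce to Σ zᵢ(Kᵢ−1)/(1+ψ(Kᵢ−1)) = 0.
g(0) = ΣzᵢKᵢ − 1 = 0.301 and g(1) = 1 − Σzᵢ/Kᵢ = -0.411, so a root lies in (0, 1).
Iterate (Newton) starting at ψ = 0.55:
  ψ = 0.550: g = -0.0024, g' = -0.579 → ψ = 0.546
Converged at ψ = 0.546.

ψ = 0.546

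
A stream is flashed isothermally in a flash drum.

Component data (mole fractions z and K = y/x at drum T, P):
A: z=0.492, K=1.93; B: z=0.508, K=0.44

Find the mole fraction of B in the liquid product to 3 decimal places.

x_B = 0.624

Binary case is linear: z₁(K₁−1)(1+ψ(K₂−1)) + z₂(K₂−1)(1+ψ(K₁−1)) = 0
⇒ ψ = [z₁(K₁−1)+z₂(K₂−1)] / [−(K₁−1)(K₂−1)] = 0.1731/0.5208 = 0.332
Compositions from xᵢ = zᵢ/(1+ψ(Kᵢ−1)), yᵢ = Kᵢxᵢ:
  A: x = 0.376, y = 0.725
  B: x = 0.624, y = 0.275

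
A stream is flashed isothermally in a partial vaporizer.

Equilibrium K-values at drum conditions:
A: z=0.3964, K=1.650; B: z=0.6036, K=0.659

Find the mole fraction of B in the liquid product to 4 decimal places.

Let ψ = V/F and solve Σ zᵢ(Kᵢ−1)/(1+ψ(Kᵢ−1)) = 0.
g(0) = ΣzᵢKᵢ − 1 = 0.0518 and g(1) = 1 − Σzᵢ/Kᵢ = -0.1562, so a root lies in (0, 1).
Binary case is linear: z₁(K₁−1)(1+ψ(K₂−1)) + z₂(K₂−1)(1+ψ(K₁−1)) = 0
⇒ ψ = [z₁(K₁−1)+z₂(K₂−1)] / [−(K₁−1)(K₂−1)] = 0.05183/0.22165 = 0.2338
Compositions from xᵢ = zᵢ/(1+ψ(Kᵢ−1)), yᵢ = Kᵢxᵢ:
  A: x = 0.3441, y = 0.5678
  B: x = 0.6559, y = 0.4322

x_B = 0.6559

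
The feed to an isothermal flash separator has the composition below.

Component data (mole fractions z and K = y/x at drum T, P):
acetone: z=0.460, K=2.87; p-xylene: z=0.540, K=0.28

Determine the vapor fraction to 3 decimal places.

ψ = 0.350

Material balance + equilibrium reduce to Σ zᵢ(Kᵢ−1)/(1+ψ(Kᵢ−1)) = 0.
Check two-phase: ΣzᵢKᵢ = 1.471 > 1 and Σzᵢ/Kᵢ = 2.089 > 1, so g(0) = 0.471 > 0 and g(1) = -1.089 < 0.
Iterate (Newton) starting at ψ = 0.31:
  ψ = 0.310: g = 0.0440, g' = -1.109 → ψ = 0.350
Converged at ψ = 0.350.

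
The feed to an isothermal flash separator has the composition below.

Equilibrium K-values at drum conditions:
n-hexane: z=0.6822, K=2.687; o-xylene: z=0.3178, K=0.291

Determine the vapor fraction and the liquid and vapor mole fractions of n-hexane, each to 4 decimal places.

Let ψ = V/F and solve Σ zᵢ(Kᵢ−1)/(1+ψ(Kᵢ−1)) = 0.
Feasibility: ΣzᵢKᵢ = 1.9256, Σzᵢ/Kᵢ = 1.3460 — both > 1, two phases present.
Binary case is linear: z₁(K₁−1)(1+ψ(K₂−1)) + z₂(K₂−1)(1+ψ(K₁−1)) = 0
⇒ ψ = [z₁(K₁−1)+z₂(K₂−1)] / [−(K₁−1)(K₂−1)] = 0.92555/1.19608 = 0.7738
Compositions from xᵢ = zᵢ/(1+ψ(Kᵢ−1)), yᵢ = Kᵢxᵢ:
  n-hexane: x = 0.2959, y = 0.7951
  o-xylene: x = 0.7041, y = 0.2049

ψ = 0.7738, x_n-hexane = 0.2959, y_n-hexane = 0.7951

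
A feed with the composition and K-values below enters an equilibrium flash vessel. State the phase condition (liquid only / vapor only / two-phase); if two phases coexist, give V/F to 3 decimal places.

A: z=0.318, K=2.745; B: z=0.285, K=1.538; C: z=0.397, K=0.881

vapor only

ΣzᵢKᵢ = 1.661; Σzᵢ/Kᵢ = 0.752.
Since Σzᵢ/Kᵢ < 1 the mixture is above its dew point — single vapor phase.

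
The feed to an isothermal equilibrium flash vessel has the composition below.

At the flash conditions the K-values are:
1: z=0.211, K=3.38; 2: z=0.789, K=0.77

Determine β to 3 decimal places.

Material balance + equilibrium reduce to Σ zᵢ(Kᵢ−1)/(1+β(Kᵢ−1)) = 0.
g(0) = ΣzᵢKᵢ − 1 = 0.321 and g(1) = 1 − Σzᵢ/Kᵢ = -0.087, so a root lies in (0, 1).
Binary case is linear: z₁(K₁−1)(1+β(K₂−1)) + z₂(K₂−1)(1+β(K₁−1)) = 0
⇒ β = [z₁(K₁−1)+z₂(K₂−1)] / [−(K₁−1)(K₂−1)] = 0.3207/0.5474 = 0.586

β = 0.586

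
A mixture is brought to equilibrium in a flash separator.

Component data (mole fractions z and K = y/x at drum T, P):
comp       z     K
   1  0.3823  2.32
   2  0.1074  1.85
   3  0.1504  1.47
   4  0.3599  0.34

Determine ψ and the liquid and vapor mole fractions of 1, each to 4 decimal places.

Let ψ = V/F and solve Σ zᵢ(Kᵢ−1)/(1+ψ(Kᵢ−1)) = 0.
Check two-phase: ΣzᵢKᵢ = 1.4291 > 1 and Σzᵢ/Kᵢ = 1.3837 > 1, so g(0) = 0.4291 > 0 and g(1) = -0.3837 < 0.
Newton–Raphson from ψ = 0.5:
  ψ = 0.5000: g = 0.07077, g' = -0.6510 → ψ = 0.6087
  ψ = 0.6087: g = -0.00212, g' = -0.6966 → ψ = 0.6057
Converged at ψ = 0.6057.
Compositions from xᵢ = zᵢ/(1+ψ(Kᵢ−1)), yᵢ = Kᵢxᵢ:
  1: x = 0.2124, y = 0.4929
  2: x = 0.0709, y = 0.1312
  3: x = 0.1171, y = 0.1721
  4: x = 0.5996, y = 0.2039

ψ = 0.6057, x_1 = 0.2124, y_1 = 0.4929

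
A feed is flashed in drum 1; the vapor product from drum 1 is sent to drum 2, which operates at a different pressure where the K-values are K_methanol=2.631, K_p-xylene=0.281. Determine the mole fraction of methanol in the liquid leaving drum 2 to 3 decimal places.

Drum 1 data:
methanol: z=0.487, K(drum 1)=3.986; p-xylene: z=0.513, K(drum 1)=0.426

x_methanol (drum 2) = 0.306

Drum 1:
Rachford–Rice: g(ψ₁) = Σ zᵢ(Kᵢ−1)/(1+ψ₁(Kᵢ−1)) = 0.
g(0) = ΣzᵢKᵢ − 1 = 1.160 and g(1) = 1 − Σzᵢ/Kᵢ = -0.326, so a root lies in (0, 1).
Newton–Raphson from ψ₁ = 0.5:
  ψ₁ = 0.500: g = 0.1703, g' = -1.031 → ψ₁ = 0.665
  ψ₁ = 0.665: g = 0.0106, g' = -0.929 → ψ₁ = 0.677
Converged at ψ₁ = 0.677.
Drum-1 compositions:
  methanol: x = 0.161, y = 0.643
  p-xylene: x = 0.839, y = 0.357
Drum-2 feed = drum-1 vapor: z₂ = (0.6427, 0.3573).
Drum 2:
Material balance + equilibrium reduce to Σ zᵢ(Kᵢ−1)/(1+ψ₂(Kᵢ−1)) = 0.
Feasibility: ΣzᵢKᵢ = 1.791, Σzᵢ/Kᵢ = 1.516 — both > 1, two phases present.
Newton–Raphson from ψ₂ = 0.45:
  ψ₂ = 0.450: g = 0.2247, g' = -0.972 → ψ₂ = 0.681
  ψ₂ = 0.681: g = -0.0069, g' = -1.093 → ψ₂ = 0.675
Converged at ψ₂ = 0.675.
  methanol: x = 0.306, y = 0.805
  p-xylene: x = 0.694, y = 0.195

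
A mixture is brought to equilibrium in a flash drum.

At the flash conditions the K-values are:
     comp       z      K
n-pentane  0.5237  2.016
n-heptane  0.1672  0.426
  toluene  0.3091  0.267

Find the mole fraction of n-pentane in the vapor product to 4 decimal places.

y_n-pentane = 0.8078

Iterate (Newton) starting at ψ = 0.5:
  ψ = 0.5000: g = -0.13942, g' = -0.7599 → ψ = 0.3165
  ψ = 0.3165: g = -0.00970, g' = -0.6734 → ψ = 0.3021
Converged at ψ = 0.3021.
Compositions from xᵢ = zᵢ/(1+ψ(Kᵢ−1)), yᵢ = Kᵢxᵢ:
  n-pentane: x = 0.4007, y = 0.8078
  n-heptane: x = 0.2023, y = 0.0862
  toluene: x = 0.3970, y = 0.1060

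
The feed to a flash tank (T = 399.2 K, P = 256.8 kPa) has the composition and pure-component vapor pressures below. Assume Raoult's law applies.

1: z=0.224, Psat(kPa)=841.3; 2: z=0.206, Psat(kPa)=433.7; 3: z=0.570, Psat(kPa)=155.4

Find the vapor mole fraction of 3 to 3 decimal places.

y_3 = 0.465

Raoult's law: Kᵢ = Pᵢˢᵃᵗ/P = Pᵢˢᵃᵗ/256.8.
  K_1 = 841.3/256.8 = 3.27609, K_2 = 433.7/256.8 = 1.68886, K_3 = 155.4/256.8 = 0.60514
Rachford–Rice: g(ψ) = Σ zᵢ(Kᵢ−1)/(1+ψ(Kᵢ−1)) = 0.
Check two-phase: ΣzᵢKᵢ = 1.427 > 1 and Σzᵢ/Kᵢ = 1.132 > 1, so g(0) = 0.427 > 0 and g(1) = -0.132 < 0.
Newton iteration, ψ⁰ = 0.5:
  ψ = 0.500: g = 0.0636, g' = -0.446 → ψ = 0.643
  ψ = 0.643: g = 0.0038, g' = -0.398 → ψ = 0.652
Converged at ψ = 0.652.
Compositions from xᵢ = zᵢ/(1+ψ(Kᵢ−1)), yᵢ = Kᵢxᵢ:
  1: x = 0.090, y = 0.295
  2: x = 0.142, y = 0.240
  3: x = 0.768, y = 0.465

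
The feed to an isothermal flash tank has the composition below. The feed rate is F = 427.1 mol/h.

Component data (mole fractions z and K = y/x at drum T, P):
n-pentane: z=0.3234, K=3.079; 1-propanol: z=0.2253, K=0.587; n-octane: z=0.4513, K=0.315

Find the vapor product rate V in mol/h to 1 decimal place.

Newton iteration, ψ⁰ = 0.62:
  ψ = 0.6200: g = -0.36870, g' = -0.9760 → ψ = 0.2423
  ψ = 0.2423: g = -0.02689, g' = -0.9701 → ψ = 0.2145
  ψ = 0.2145: g = 0.00048, g' = -1.0058 → ψ = 0.2150
Converged at ψ = 0.2150.
Then V = ψ·F = 0.2150·427.1 = 91.8 mol/h and L = F − V = 335.3 mol/h.

V = 91.8 mol/h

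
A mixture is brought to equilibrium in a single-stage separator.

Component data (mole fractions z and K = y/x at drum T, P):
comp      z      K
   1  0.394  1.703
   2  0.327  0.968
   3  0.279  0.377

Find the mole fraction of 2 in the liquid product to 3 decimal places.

x_2 = 0.330

Rachford–Rice: g(ψ) = Σ zᵢ(Kᵢ−1)/(1+ψ(Kᵢ−1)) = 0.
Feasibility: ΣzᵢKᵢ = 1.093, Σzᵢ/Kᵢ = 1.309 — both > 1, two phases present.
Newton iteration, ψ⁰ = 0.5:
  ψ = 0.500: g = -0.0581, g' = -0.335 → ψ = 0.327
  ψ = 0.327: g = -0.0035, g' = -0.300 → ψ = 0.315
Converged at ψ = 0.315.
Compositions from xᵢ = zᵢ/(1+ψ(Kᵢ−1)), yᵢ = Kᵢxᵢ:
  1: x = 0.323, y = 0.549
  2: x = 0.330, y = 0.320
  3: x = 0.347, y = 0.131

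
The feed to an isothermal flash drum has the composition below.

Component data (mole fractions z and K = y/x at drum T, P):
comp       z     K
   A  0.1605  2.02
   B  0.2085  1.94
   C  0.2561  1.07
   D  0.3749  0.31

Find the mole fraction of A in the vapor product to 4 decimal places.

y_A = 0.2609

Newton–Raphson from β = 0.5:
  β = 0.5000: g = -0.13587, g' = -0.5757 → β = 0.2640
  β = 0.2640: g = -0.01269, g' = -0.4900 → β = 0.2381
  β = 0.2381: g = -0.00003, g' = -0.4879 → β = 0.2380
Converged at β = 0.2380.
Compositions from xᵢ = zᵢ/(1+β(Kᵢ−1)), yᵢ = Kᵢxᵢ:
  A: x = 0.1291, y = 0.2609
  B: x = 0.1704, y = 0.3305
  C: x = 0.2519, y = 0.2695
  D: x = 0.4486, y = 0.1391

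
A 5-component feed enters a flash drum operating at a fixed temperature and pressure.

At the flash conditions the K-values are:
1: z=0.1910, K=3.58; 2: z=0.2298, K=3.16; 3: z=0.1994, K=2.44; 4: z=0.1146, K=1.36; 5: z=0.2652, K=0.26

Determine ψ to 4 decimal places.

ψ = 0.8213

Newton iteration, ψ⁰ = 0.5:
  ψ = 0.5000: g = 0.34422, g' = -1.0066 → ψ = 0.8420
  ψ = 0.8420: g = -0.02775, g' = -1.3766 → ψ = 0.8218
  ψ = 0.8218: g = -0.00068, g' = -1.3111 → ψ = 0.8213
Converged at ψ = 0.8213.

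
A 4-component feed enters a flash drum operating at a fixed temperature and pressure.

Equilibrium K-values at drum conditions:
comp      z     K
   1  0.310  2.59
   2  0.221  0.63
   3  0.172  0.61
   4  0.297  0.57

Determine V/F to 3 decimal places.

V/F = 0.339

Newton iteration, V/F⁰ = 0.5:
  V/F = 0.500: g = -0.0718, g' = -0.418 → V/F = 0.328
  V/F = 0.328: g = 0.0051, g' = -0.486 → V/F = 0.339
Converged at V/F = 0.339.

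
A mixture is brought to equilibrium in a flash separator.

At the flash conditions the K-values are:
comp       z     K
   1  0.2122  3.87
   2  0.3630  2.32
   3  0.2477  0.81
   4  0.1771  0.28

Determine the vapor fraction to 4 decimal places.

Newton–Raphson from ψ = 0.5:
  ψ = 0.5000: g = 0.28752, g' = -0.7594 → ψ = 0.8786
  ψ = 0.8786: g = -0.00878, g' = -0.9696 → ψ = 0.8696
  ψ = 0.8696: g = -0.00009, g' = -0.9496 → ψ = 0.8695
Converged at ψ = 0.8695.

ψ = 0.8695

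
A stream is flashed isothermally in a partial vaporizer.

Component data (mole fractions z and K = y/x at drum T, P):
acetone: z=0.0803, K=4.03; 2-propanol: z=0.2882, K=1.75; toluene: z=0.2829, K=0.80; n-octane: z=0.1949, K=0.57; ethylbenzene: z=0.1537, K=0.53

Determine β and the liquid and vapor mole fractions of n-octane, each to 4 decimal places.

β = 0.4699, x_n-octane = 0.2443, y_n-octane = 0.1392

Rachford–Rice: g(β) = Σ zᵢ(Kᵢ−1)/(1+β(Kᵢ−1)) = 0.
Feasibility: ΣzᵢKᵢ = 1.2468, Σzᵢ/Kᵢ = 1.1702 — both > 1, two phases present.
Newton iteration, β⁰ = 0.67:
  β = 0.6700: g = -0.06434, g' = -0.3106 → β = 0.4629
  β = 0.4629: g = 0.00242, g' = -0.3424 → β = 0.4699
Converged at β = 0.4699.
Compositions from xᵢ = zᵢ/(1+β(Kᵢ−1)), yᵢ = Kᵢxᵢ:
  acetone: x = 0.0331, y = 0.1335
  2-propanol: x = 0.2131, y = 0.3729
  toluene: x = 0.3122, y = 0.2498
  n-octane: x = 0.2443, y = 0.1392
  ethylbenzene: x = 0.1973, y = 0.1046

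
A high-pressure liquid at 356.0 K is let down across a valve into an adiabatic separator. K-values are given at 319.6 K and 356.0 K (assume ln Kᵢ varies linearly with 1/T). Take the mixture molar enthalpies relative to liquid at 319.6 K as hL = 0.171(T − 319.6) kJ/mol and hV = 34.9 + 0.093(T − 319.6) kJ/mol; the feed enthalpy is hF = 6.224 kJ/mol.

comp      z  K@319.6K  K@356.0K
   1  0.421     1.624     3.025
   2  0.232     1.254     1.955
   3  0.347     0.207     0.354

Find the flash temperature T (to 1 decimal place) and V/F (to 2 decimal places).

T = 321.2 K, V/F = 0.17

Adiabatic flash: solve Rachford–Rice at each trial T, then check hF = ψ·hV(T) + (1−ψ)·hL(T).
  T = 319.6 K: K = (1.624, 1.254, 0.207), RR gives ψ = 0.114, H_out = 3.979 kJ/mol
  T = 356.0 K: K = (3.025, 1.955, 0.354), RR gives ψ = 0.786, H_out = 31.428 kJ/mol
  T = 337.8 K: K = (2.254, 1.585, 0.275), RR gives ψ = 0.545, H_out = 21.367 kJ/mol
  T = 328.7 K: K = (1.922, 1.414, 0.239), RR gives ψ = 0.379, H_out = 14.505 kJ/mol
  T = 324.1 K: K = (1.767, 1.332, 0.223), RR gives ψ = 0.264, H_out = 9.889 kJ/mol
  T = 321.9 K: K = (1.696, 1.294, 0.215), RR gives ψ = 0.197, H_out = 7.221 kJ/mol
Linear interpolation between T = 319.6 (H_out = 3.979) and T = 321.9 (H_out = 7.221) on hF = 6.224 gives T ≈ 321.2 K, at which ψ = 0.17.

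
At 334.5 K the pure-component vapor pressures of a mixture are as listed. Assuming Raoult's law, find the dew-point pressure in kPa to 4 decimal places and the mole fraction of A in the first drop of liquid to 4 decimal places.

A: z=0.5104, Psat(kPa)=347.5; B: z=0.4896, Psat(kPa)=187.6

At the dew point ψ → 1, so Σzᵢ/Kᵢ = 1 with Kᵢ = Pᵢˢᵃᵗ/P ⇒ 1/P = Σzᵢ/Pᵢˢᵃᵗ.
1/P = 0.5104/347.5 + 0.4896/187.6 = 0.0040786 ⇒ P = 245.1831 kPa
xᵢ = zᵢP/Pᵢˢᵃᵗ ⇒ x_A = 0.5104·245.1831/347.5 = 0.3601

Pdew = 245.1831 kPa, x_A = 0.3601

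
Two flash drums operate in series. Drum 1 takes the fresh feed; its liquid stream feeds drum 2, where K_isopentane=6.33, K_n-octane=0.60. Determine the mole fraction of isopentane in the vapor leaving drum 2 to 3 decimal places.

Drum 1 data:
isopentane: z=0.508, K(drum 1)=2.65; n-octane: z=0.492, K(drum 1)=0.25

y_isopentane (drum 2) = 0.442

Drum 1:
Binary case is linear: z₁(K₁−1)(1+ψ₁(K₂−1)) + z₂(K₂−1)(1+ψ₁(K₁−1)) = 0
⇒ ψ₁ = [z₁(K₁−1)+z₂(K₂−1)] / [−(K₁−1)(K₂−1)] = 0.4692/1.2375 = 0.379
Drum-1 compositions:
  isopentane: x = 0.313, y = 0.828
  n-octane: x = 0.687, y = 0.172
Drum-2 feed = drum-1 liquid: z₂ = (0.3125, 0.6875).
Drum 2:
Rachford–Rice: g(ψ₂) = Σ zᵢ(Kᵢ−1)/(1+ψ₂(Kᵢ−1)) = 0.
Check two-phase: ΣzᵢKᵢ = 2.391 > 1 and Σzᵢ/Kᵢ = 1.195 > 1, so g(0) = 1.391 > 0 and g(1) = -0.195 < 0.
Binary case is linear: z₁(K₁−1)(1+ψ₂(K₂−1)) + z₂(K₂−1)(1+ψ₂(K₁−1)) = 0
⇒ ψ₂ = [z₁(K₁−1)+z₂(K₂−1)] / [−(K₁−1)(K₂−1)] = 1.3906/2.1320 = 0.652
  isopentane: x = 0.070, y = 0.442
  n-octane: x = 0.930, y = 0.558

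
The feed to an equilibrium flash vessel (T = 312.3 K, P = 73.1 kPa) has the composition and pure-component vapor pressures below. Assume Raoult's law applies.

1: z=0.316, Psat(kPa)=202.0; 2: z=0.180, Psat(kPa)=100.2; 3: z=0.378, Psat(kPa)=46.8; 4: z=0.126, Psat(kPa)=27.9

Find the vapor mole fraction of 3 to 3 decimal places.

y_3 = 0.318

Raoult's law: Kᵢ = Pᵢˢᵃᵗ/P = Pᵢˢᵃᵗ/73.1.
  K_1 = 202.0/73.1 = 2.76334, K_2 = 100.2/73.1 = 1.37073, K_3 = 46.8/73.1 = 0.64022, K_4 = 27.9/73.1 = 0.38167
Iterate (Newton) starting at ψ = 0.6:
  ψ = 0.600: g = 0.0280, g' = -0.450 → ψ = 0.662
  ψ = 0.662: g = 0.0001, g' = -0.448 → ψ = 0.663
Converged at ψ = 0.663.
Compositions from xᵢ = zᵢ/(1+ψ(Kᵢ−1)), yᵢ = Kᵢxᵢ:
  1: x = 0.146, y = 0.403
  2: x = 0.145, y = 0.198
  3: x = 0.496, y = 0.318
  4: x = 0.213, y = 0.081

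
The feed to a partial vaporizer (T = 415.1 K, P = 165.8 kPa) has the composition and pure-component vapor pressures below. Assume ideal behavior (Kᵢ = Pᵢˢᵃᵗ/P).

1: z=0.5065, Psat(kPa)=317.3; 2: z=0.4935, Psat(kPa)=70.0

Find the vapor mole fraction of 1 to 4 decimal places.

y_1 = 0.7414

Raoult's law: Kᵢ = Pᵢˢᵃᵗ/P = Pᵢˢᵃᵗ/165.8.
  K_1 = 317.3/165.8 = 1.913752, K_2 = 70.0/165.8 = 0.422195
Let ψ = V/F and solve Σ zᵢ(Kᵢ−1)/(1+ψ(Kᵢ−1)) = 0.
Feasibility: ΣzᵢKᵢ = 1.1777, Σzᵢ/Kᵢ = 1.4336 — both > 1, two phases present.
Newton iteration, ψ⁰ = 0.5:
  ψ = 0.5000: g = -0.08332, g' = -0.5251 → ψ = 0.3413
  ψ = 0.3413: g = -0.00241, g' = -0.5014 → ψ = 0.3365
Converged at ψ = 0.3365.
Compositions from xᵢ = zᵢ/(1+ψ(Kᵢ−1)), yᵢ = Kᵢxᵢ:
  1: x = 0.3874, y = 0.7414
  2: x = 0.6126, y = 0.2586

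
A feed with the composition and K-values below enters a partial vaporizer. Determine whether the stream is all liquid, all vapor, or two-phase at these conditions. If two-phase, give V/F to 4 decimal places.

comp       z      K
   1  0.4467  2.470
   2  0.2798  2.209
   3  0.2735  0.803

all vapor

ΣzᵢKᵢ = 1.9410; Σzᵢ/Kᵢ = 0.6481.
Since Σzᵢ/Kᵢ < 1 the mixture is above its dew point — single vapor phase.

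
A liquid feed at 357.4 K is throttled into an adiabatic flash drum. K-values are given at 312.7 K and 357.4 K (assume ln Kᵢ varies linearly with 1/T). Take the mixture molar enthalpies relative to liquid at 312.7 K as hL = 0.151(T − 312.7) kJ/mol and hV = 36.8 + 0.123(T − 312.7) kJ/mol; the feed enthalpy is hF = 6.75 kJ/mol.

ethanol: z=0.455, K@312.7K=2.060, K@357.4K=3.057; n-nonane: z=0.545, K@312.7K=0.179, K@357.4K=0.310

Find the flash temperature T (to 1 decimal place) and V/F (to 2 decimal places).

Adiabatic flash: solve Rachford–Rice at each trial T, then check hF = ψ·hV(T) + (1−ψ)·hL(T).
  T = 312.7 K: K = (2.060, 0.179), RR gives ψ = 0.040, H_out = 1.474 kJ/mol
  T = 357.4 K: K = (3.057, 0.310), RR gives ψ = 0.394, H_out = 20.773 kJ/mol
  T = 335.0 K: K = (2.542, 0.240), RR gives ψ = 0.245, H_out = 12.229 kJ/mol
  T = 323.9 K: K = (2.298, 0.208), RR gives ψ = 0.155, H_out = 7.336 kJ/mol
  T = 318.3 K: K = (2.178, 0.193), RR gives ψ = 0.101, H_out = 4.557 kJ/mol
  T = 321.1 K: K = (2.237, 0.201), RR gives ψ = 0.129, H_out = 5.979 kJ/mol
  T = 322.5 K: K = (2.267, 0.205), RR gives ψ = 0.142, H_out = 6.665 kJ/mol
Linear interpolation between T = 322.5 (H_out = 6.665) and T = 323.9 (H_out = 7.336) on hF = 6.75 gives T ≈ 322.7 K, at which ψ = 0.14.

T = 322.7 K, V/F = 0.14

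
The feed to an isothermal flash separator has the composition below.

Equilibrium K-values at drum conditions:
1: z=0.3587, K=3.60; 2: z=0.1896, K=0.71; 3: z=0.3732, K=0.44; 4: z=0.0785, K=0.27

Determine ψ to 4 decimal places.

ψ = 0.4522

Rachford–Rice: g(ψ) = Σ zᵢ(Kᵢ−1)/(1+ψ(Kᵢ−1)) = 0.
Check two-phase: ΣzᵢKᵢ = 1.6113 > 1 and Σzᵢ/Kᵢ = 1.5056 > 1, so g(0) = 0.6113 > 0 and g(1) = -0.5056 < 0.
Iterate (Newton) starting at ψ = 0.48:
  ψ = 0.4800: g = -0.02305, g' = -0.8194 → ψ = 0.4519
  ψ = 0.4519: g = 0.00023, g' = -0.8367 → ψ = 0.4522
Converged at ψ = 0.4522.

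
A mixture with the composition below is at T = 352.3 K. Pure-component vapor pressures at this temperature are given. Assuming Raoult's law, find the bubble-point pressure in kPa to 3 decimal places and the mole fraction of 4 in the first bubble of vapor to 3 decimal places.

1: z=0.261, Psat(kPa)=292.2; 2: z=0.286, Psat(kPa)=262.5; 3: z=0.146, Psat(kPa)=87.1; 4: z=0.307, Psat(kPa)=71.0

At the bubble point ψ → 0, so ΣzᵢKᵢ = 1 with Kᵢ = Pᵢˢᵃᵗ/P ⇒ P = ΣzᵢPᵢˢᵃᵗ.
P = 0.261·292.2 + 0.286·262.5 + 0.146·87.1 + 0.307·71.0 = 185.853 kPa
yᵢ = zᵢPᵢˢᵃᵗ/P ⇒ y_4 = 0.307·71.0/185.853 = 0.117

Pbub = 185.853 kPa, y_4 = 0.117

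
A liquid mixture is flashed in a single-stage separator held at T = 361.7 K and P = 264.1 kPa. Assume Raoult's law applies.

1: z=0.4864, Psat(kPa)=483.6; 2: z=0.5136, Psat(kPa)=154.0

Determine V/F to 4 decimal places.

Raoult's law: Kᵢ = Pᵢˢᵃᵗ/P = Pᵢˢᵃᵗ/264.1.
  K_1 = 483.6/264.1 = 1.831125, K_2 = 154.0/264.1 = 0.583112
Rachford–Rice: g(V/F) = Σ zᵢ(Kᵢ−1)/(1+V/F(Kᵢ−1)) = 0.
Check two-phase: ΣzᵢKᵢ = 1.1901 > 1 and Σzᵢ/Kᵢ = 1.1464 > 1, so g(0) = 0.1901 > 0 and g(1) = -0.1464 < 0.
Binary case is linear: z₁(K₁−1)(1+V/F(K₂−1)) + z₂(K₂−1)(1+V/F(K₁−1)) = 0
⇒ V/F = [z₁(K₁−1)+z₂(K₂−1)] / [−(K₁−1)(K₂−1)] = 0.19015/0.34649 = 0.5488

V/F = 0.5488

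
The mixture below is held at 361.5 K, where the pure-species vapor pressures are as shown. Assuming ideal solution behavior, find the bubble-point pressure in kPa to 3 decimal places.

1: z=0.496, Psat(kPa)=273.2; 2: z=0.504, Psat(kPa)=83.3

Pbub = 177.490 kPa

At the bubble point ψ → 0, so ΣzᵢKᵢ = 1 with Kᵢ = Pᵢˢᵃᵗ/P ⇒ P = ΣzᵢPᵢˢᵃᵗ.
P = 0.496·273.2 + 0.504·83.3 = 177.490 kPa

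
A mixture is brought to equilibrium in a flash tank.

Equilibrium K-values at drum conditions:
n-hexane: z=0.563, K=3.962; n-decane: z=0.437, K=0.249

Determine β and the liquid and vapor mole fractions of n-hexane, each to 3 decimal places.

Binary case is linear: z₁(K₁−1)(1+β(K₂−1)) + z₂(K₂−1)(1+β(K₁−1)) = 0
⇒ β = [z₁(K₁−1)+z₂(K₂−1)] / [−(K₁−1)(K₂−1)] = 1.3394/2.2245 = 0.602
Compositions from xᵢ = zᵢ/(1+β(Kᵢ−1)), yᵢ = Kᵢxᵢ:
  n-hexane: x = 0.202, y = 0.801
  n-decane: x = 0.798, y = 0.199

β = 0.602, x_n-hexane = 0.202, y_n-hexane = 0.801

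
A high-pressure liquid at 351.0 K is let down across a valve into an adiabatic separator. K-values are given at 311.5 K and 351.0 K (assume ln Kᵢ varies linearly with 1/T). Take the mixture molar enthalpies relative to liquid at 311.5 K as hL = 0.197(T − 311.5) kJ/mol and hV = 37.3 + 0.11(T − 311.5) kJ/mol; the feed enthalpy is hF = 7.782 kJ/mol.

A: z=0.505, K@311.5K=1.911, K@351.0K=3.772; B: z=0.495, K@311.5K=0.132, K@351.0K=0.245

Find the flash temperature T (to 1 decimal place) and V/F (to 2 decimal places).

T = 318.5 K, V/F = 0.17

Adiabatic flash: solve Rachford–Rice at each trial T, then check hF = ψ·hV(T) + (1−ψ)·hL(T).
  T = 311.5 K: K = (1.911, 0.132), RR gives ψ = 0.038, H_out = 1.434 kJ/mol
  T = 351.0 K: K = (3.772, 0.245), RR gives ψ = 0.490, H_out = 24.385 kJ/mol
  T = 331.2 K: K = (2.737, 0.183), RR gives ψ = 0.333, H_out = 15.740 kJ/mol
  T = 321.4 K: K = (2.302, 0.156), RR gives ψ = 0.218, H_out = 9.908 kJ/mol
  T = 316.4 K: K = (2.098, 0.144), RR gives ψ = 0.139, H_out = 6.096 kJ/mol
  T = 318.9 K: K = (2.199, 0.150), RR gives ψ = 0.181, H_out = 8.097 kJ/mol
  T = 317.6 K: K = (2.146, 0.147), RR gives ψ = 0.160, H_out = 7.083 kJ/mol
Linear interpolation between T = 317.6 (H_out = 7.083) and T = 318.9 (H_out = 8.097) on hF = 7.782 gives T ≈ 318.5 K, at which ψ = 0.17.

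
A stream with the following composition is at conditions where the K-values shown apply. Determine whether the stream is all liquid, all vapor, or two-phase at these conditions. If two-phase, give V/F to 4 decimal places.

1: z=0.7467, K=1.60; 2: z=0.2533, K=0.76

ΣzᵢKᵢ = 1.3872; Σzᵢ/Kᵢ = 0.8000.
Since Σzᵢ/Kᵢ < 1 the mixture is above its dew point — single vapor phase.

all vapor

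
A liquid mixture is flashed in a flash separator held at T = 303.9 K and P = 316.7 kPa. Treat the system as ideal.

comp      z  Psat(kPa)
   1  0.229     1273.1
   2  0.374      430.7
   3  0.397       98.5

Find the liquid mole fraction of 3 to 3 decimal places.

x_3 = 0.585

Raoult's law: Kᵢ = Pᵢˢᵃᵗ/P = Pᵢˢᵃᵗ/316.7.
  K_1 = 1273.1/316.7 = 4.01989, K_2 = 430.7/316.7 = 1.35996, K_3 = 98.5/316.7 = 0.31102
Let ψ = V/F and solve Σ zᵢ(Kᵢ−1)/(1+ψ(Kᵢ−1)) = 0.
g(0) = ΣzᵢKᵢ − 1 = 0.553 and g(1) = 1 − Σzᵢ/Kᵢ = -0.608, so a root lies in (0, 1).
Newton iteration, ψ⁰ = 0.5:
  ψ = 0.500: g = -0.0277, g' = -0.805 → ψ = 0.466
Converged at ψ = 0.466.
Compositions from xᵢ = zᵢ/(1+ψ(Kᵢ−1)), yᵢ = Kᵢxᵢ:
  1: x = 0.095, y = 0.383
  2: x = 0.320, y = 0.436
  3: x = 0.585, y = 0.182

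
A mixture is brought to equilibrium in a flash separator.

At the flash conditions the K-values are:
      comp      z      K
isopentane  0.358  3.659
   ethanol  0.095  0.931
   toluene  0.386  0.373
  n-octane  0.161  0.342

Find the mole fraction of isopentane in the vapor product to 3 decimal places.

Rachford–Rice: g(ψ) = Σ zᵢ(Kᵢ−1)/(1+ψ(Kᵢ−1)) = 0.
g(0) = ΣzᵢKᵢ − 1 = 0.597 and g(1) = 1 − Σzᵢ/Kᵢ = -0.705, so a root lies in (0, 1).
Newton–Raphson from ψ = 0.5:
  ψ = 0.500: g = -0.1086, g' = -0.944 → ψ = 0.385
  ψ = 0.385: g = 0.0028, g' = -1.007 → ψ = 0.388
Converged at ψ = 0.388.
Compositions from xᵢ = zᵢ/(1+ψ(Kᵢ−1)), yᵢ = Kᵢxᵢ:
  isopentane: x = 0.176, y = 0.645
  ethanol: x = 0.098, y = 0.091
  toluene: x = 0.510, y = 0.190
  n-octane: x = 0.216, y = 0.074

y_isopentane = 0.645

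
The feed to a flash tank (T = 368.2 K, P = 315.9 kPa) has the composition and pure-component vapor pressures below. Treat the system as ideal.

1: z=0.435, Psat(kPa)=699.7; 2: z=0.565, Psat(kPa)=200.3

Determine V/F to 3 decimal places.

Raoult's law: Kᵢ = Pᵢˢᵃᵗ/P = Pᵢˢᵃᵗ/315.9.
  K_1 = 699.7/315.9 = 2.21494, K_2 = 200.3/315.9 = 0.63406
Binary case is linear: z₁(K₁−1)(1+V/F(K₂−1)) + z₂(K₂−1)(1+V/F(K₁−1)) = 0
⇒ V/F = [z₁(K₁−1)+z₂(K₂−1)] / [−(K₁−1)(K₂−1)] = 0.3217/0.4446 = 0.724

V/F = 0.724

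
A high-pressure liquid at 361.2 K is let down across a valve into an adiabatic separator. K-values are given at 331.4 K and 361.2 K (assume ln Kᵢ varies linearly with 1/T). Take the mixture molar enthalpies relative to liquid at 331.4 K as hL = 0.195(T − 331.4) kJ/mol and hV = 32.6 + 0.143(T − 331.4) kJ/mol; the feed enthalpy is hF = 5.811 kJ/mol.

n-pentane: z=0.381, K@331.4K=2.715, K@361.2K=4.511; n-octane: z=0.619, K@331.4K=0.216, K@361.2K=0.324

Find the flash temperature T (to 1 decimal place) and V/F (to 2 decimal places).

T = 334.4 K, V/F = 0.16

Adiabatic flash: solve Rachford–Rice at each trial T, then check hF = ψ·hV(T) + (1−ψ)·hL(T).
  T = 331.4 K: K = (2.715, 0.216), RR gives ψ = 0.125, H_out = 4.076 kJ/mol
  T = 361.2 K: K = (4.511, 0.324), RR gives ψ = 0.387, H_out = 17.837 kJ/mol
  T = 346.3 K: K = (3.538, 0.267), RR gives ψ = 0.276, H_out = 11.683 kJ/mol
  T = 338.9 K: K = (3.111, 0.241), RR gives ψ = 0.209, H_out = 8.183 kJ/mol
  T = 335.1 K: K = (2.906, 0.228), RR gives ψ = 0.169, H_out = 6.191 kJ/mol
  T = 333.2 K: K = (2.807, 0.222), RR gives ψ = 0.147, H_out = 5.129 kJ/mol
Linear interpolation between T = 333.2 (H_out = 5.129) and T = 335.1 (H_out = 6.191) on hF = 5.811 gives T ≈ 334.4 K, at which ψ = 0.16.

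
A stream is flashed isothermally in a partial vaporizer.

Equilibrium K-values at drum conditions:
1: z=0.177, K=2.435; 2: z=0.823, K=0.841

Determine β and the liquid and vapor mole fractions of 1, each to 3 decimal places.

β = 0.540, x_1 = 0.100, y_1 = 0.243

Material balance + equilibrium reduce to Σ zᵢ(Kᵢ−1)/(1+β(Kᵢ−1)) = 0.
Check two-phase: ΣzᵢKᵢ = 1.123 > 1 and Σzᵢ/Kᵢ = 1.051 > 1, so g(0) = 0.123 > 0 and g(1) = -0.051 < 0.
Binary case is linear: z₁(K₁−1)(1+β(K₂−1)) + z₂(K₂−1)(1+β(K₁−1)) = 0
⇒ β = [z₁(K₁−1)+z₂(K₂−1)] / [−(K₁−1)(K₂−1)] = 0.1231/0.2282 = 0.540
Compositions from xᵢ = zᵢ/(1+β(Kᵢ−1)), yᵢ = Kᵢxᵢ:
  1: x = 0.100, y = 0.243
  2: x = 0.900, y = 0.757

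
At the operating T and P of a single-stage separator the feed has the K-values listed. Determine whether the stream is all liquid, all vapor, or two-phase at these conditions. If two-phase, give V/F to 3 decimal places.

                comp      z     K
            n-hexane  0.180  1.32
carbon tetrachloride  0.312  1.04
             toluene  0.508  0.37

all liquid

ΣzᵢKᵢ = 0.750; Σzᵢ/Kᵢ = 1.809.
Since ΣzᵢKᵢ < 1 the mixture is below its bubble point — single liquid phase.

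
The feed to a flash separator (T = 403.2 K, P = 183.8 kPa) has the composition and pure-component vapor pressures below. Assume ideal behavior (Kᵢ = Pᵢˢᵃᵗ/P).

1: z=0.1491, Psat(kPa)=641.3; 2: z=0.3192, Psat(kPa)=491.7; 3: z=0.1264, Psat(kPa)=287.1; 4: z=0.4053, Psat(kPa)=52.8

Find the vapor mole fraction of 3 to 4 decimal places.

Raoult's law: Kᵢ = Pᵢˢᵃᵗ/P = Pᵢˢᵃᵗ/183.8.
  K_1 = 641.3/183.8 = 3.489119, K_2 = 491.7/183.8 = 2.675190, K_3 = 287.1/183.8 = 1.562024, K_4 = 52.8/183.8 = 0.287269
Iterate (Newton) starting at V/F = 0.5:
  V/F = 0.5000: g = 0.06298, g' = -0.9700 → V/F = 0.5649
  V/F = 0.5649: g = -0.00069, g' = -0.9960 → V/F = 0.5642
Converged at V/F = 0.5642.
Compositions from xᵢ = zᵢ/(1+V/F(Kᵢ−1)), yᵢ = Kᵢxᵢ:
  1: x = 0.0620, y = 0.2164
  2: x = 0.1641, y = 0.4390
  3: x = 0.0960, y = 0.1499
  4: x = 0.6779, y = 0.1947

y_3 = 0.1499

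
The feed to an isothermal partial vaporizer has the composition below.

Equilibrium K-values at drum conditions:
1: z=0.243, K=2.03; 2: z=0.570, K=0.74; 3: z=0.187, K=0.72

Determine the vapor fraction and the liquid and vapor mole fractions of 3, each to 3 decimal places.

ψ = 0.182, x_3 = 0.197, y_3 = 0.142

Material balance + equilibrium reduce to Σ zᵢ(Kᵢ−1)/(1+ψ(Kᵢ−1)) = 0.
g(0) = ΣzᵢKᵢ − 1 = 0.050 and g(1) = 1 − Σzᵢ/Kᵢ = -0.150, so a root lies in (0, 1).
Iterate (Newton) starting at ψ = 0.33:
  ψ = 0.330: g = -0.0330, g' = -0.207 → ψ = 0.171
  ψ = 0.171: g = 0.0027, g' = -0.245 → ψ = 0.182
Converged at ψ = 0.182.
Compositions from xᵢ = zᵢ/(1+ψ(Kᵢ−1)), yᵢ = Kᵢxᵢ:
  1: x = 0.205, y = 0.415
  2: x = 0.598, y = 0.443
  3: x = 0.197, y = 0.142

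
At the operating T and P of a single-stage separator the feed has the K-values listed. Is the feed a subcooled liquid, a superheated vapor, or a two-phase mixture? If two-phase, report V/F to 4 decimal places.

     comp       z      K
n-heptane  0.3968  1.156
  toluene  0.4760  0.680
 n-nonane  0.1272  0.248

subcooled liquid

ΣzᵢKᵢ = 0.8139; Σzᵢ/Kᵢ = 1.5562.
Since ΣzᵢKᵢ < 1 the mixture is below its bubble point — single liquid phase.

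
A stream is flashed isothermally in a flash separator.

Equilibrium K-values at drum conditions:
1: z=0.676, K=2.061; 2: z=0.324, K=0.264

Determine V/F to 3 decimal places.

V/F = 0.613

Rachford–Rice: g(V/F) = Σ zᵢ(Kᵢ−1)/(1+V/F(Kᵢ−1)) = 0.
g(0) = ΣzᵢKᵢ − 1 = 0.479 and g(1) = 1 − Σzᵢ/Kᵢ = -0.555, so a root lies in (0, 1).
Binary case is linear: z₁(K₁−1)(1+V/F(K₂−1)) + z₂(K₂−1)(1+V/F(K₁−1)) = 0
⇒ V/F = [z₁(K₁−1)+z₂(K₂−1)] / [−(K₁−1)(K₂−1)] = 0.4788/0.7809 = 0.613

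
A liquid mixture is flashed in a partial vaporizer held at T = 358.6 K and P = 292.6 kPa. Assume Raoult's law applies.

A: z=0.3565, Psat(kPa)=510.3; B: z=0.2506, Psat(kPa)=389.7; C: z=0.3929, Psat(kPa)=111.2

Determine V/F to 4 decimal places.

V/F = 0.2823

Raoult's law: Kᵢ = Pᵢˢᵃᵗ/P = Pᵢˢᵃᵗ/292.6.
  K_A = 510.3/292.6 = 1.744019, K_B = 389.7/292.6 = 1.331852, K_C = 111.2/292.6 = 0.380041
Newton–Raphson from V/F = 0.5:
  V/F = 0.5000: g = -0.08836, g' = -0.4423 → V/F = 0.3002
  V/F = 0.3002: g = -0.00685, g' = -0.3827 → V/F = 0.2823
Converged at V/F = 0.2823.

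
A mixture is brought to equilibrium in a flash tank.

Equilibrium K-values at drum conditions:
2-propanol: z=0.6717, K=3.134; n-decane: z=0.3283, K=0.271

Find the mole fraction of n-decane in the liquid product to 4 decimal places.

x_n-decane = 0.7454

Material balance + equilibrium reduce to Σ zᵢ(Kᵢ−1)/(1+V/F(Kᵢ−1)) = 0.
Feasibility: ΣzᵢKᵢ = 2.1941, Σzᵢ/Kᵢ = 1.4258 — both > 1, two phases present.
Binary case is linear: z₁(K₁−1)(1+V/F(K₂−1)) + z₂(K₂−1)(1+V/F(K₁−1)) = 0
⇒ V/F = [z₁(K₁−1)+z₂(K₂−1)] / [−(K₁−1)(K₂−1)] = 1.19408/1.55569 = 0.7676
Compositions from xᵢ = zᵢ/(1+V/F(Kᵢ−1)), yᵢ = Kᵢxᵢ:
  2-propanol: x = 0.2546, y = 0.7980
  n-decane: x = 0.7454, y = 0.2020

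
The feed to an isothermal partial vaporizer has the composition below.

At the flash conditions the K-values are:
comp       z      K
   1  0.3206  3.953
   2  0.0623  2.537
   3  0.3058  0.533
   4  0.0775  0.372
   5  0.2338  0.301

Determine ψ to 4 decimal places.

ψ = 0.4257

Material balance + equilibrium reduce to Σ zᵢ(Kᵢ−1)/(1+ψ(Kᵢ−1)) = 0.
Check two-phase: ΣzᵢKᵢ = 1.6876 > 1 and Σzᵢ/Kᵢ = 1.6645 > 1, so g(0) = 0.6876 > 0 and g(1) = -0.6645 < 0.
Newton–Raphson from ψ = 0.5:
  ψ = 0.5000: g = -0.07206, g' = -0.9513 → ψ = 0.4243
  ψ = 0.4243: g = 0.00144, g' = -0.9962 → ψ = 0.4257
Converged at ψ = 0.4257.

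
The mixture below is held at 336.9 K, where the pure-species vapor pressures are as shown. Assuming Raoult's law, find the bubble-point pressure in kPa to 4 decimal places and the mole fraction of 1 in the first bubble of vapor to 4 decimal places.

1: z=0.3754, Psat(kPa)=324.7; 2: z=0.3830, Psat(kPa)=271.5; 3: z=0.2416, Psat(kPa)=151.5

At the bubble point ψ → 0, so ΣzᵢKᵢ = 1 with Kᵢ = Pᵢˢᵃᵗ/P ⇒ P = ΣzᵢPᵢˢᵃᵗ.
P = 0.3754·324.7 + 0.3830·271.5 + 0.2416·151.5 = 262.4793 kPa
yᵢ = zᵢPᵢˢᵃᵗ/P ⇒ y_1 = 0.3754·324.7/262.4793 = 0.4644

Pbub = 262.4793 kPa, y_1 = 0.4644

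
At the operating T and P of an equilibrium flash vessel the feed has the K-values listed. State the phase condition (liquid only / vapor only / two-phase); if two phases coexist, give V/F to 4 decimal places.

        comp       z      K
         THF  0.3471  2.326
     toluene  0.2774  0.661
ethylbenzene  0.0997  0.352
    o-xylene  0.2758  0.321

two-phase, V/F = 0.1571

ΣzᵢKᵢ = 1.1143; Σzᵢ/Kᵢ = 1.7113.
Both exceed 1, so a two-phase solution exists.
Material balance + equilibrium reduce to Σ zᵢ(Kᵢ−1)/(1+ψ(Kᵢ−1)) = 0.
Newton iteration, ψ⁰ = 0.61:
  ψ = 0.6100: g = -0.29062, g' = -0.7222 → ψ = 0.2076
  ψ = 0.2076: g = -0.03289, g' = -0.6404 → ψ = 0.1562
  ψ = 0.1562: g = 0.00060, g' = -0.6653 → ψ = 0.1571
Converged at ψ = 0.1571.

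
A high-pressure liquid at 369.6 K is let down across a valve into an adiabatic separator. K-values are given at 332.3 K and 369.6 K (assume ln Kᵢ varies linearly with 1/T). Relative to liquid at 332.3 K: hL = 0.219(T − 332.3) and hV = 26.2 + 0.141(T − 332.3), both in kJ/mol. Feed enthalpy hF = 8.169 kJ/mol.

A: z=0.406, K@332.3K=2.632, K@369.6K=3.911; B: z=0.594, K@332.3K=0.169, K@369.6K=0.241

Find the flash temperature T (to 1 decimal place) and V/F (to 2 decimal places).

Adiabatic flash: solve Rachford–Rice at each trial T, then check hF = ψ·hV(T) + (1−ψ)·hL(T).
  T = 332.3 K: K = (2.632, 0.169), RR gives ψ = 0.125, H_out = 3.264 kJ/mol
  T = 369.6 K: K = (3.911, 0.241), RR gives ψ = 0.331, H_out = 15.875 kJ/mol
  T = 351.0 K: K = (3.244, 0.204), RR gives ψ = 0.245, H_out = 10.163 kJ/mol
  T = 341.6 K: K = (2.929, 0.186), RR gives ψ = 0.191, H_out = 6.897 kJ/mol
  T = 346.3 K: K = (3.085, 0.195), RR gives ψ = 0.219, H_out = 8.572 kJ/mol
  T = 344.0 K: K = (3.008, 0.190), RR gives ψ = 0.206, H_out = 7.764 kJ/mol
  T = 345.1 K: K = (3.044, 0.193), RR gives ψ = 0.212, H_out = 8.153 kJ/mol
Linear interpolation between T = 345.1 (H_out = 8.153) and T = 346.3 (H_out = 8.572) on hF = 8.169 gives T ≈ 345.1 K, at which ψ = 0.21.

T = 345.1 K, V/F = 0.21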